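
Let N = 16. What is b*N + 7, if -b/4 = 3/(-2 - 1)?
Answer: 71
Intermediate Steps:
b = 4 (b = -12/(-2 - 1) = -12/(-3) = -12*(-1)/3 = -4*(-1) = 4)
b*N + 7 = 4*16 + 7 = 64 + 7 = 71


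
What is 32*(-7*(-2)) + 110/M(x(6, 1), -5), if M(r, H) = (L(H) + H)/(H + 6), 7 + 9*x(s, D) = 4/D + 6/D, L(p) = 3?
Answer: 393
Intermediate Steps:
x(s, D) = -7/9 + 10/(9*D) (x(s, D) = -7/9 + (4/D + 6/D)/9 = -7/9 + (10/D)/9 = -7/9 + 10/(9*D))
M(r, H) = (3 + H)/(6 + H) (M(r, H) = (3 + H)/(H + 6) = (3 + H)/(6 + H))
32*(-7*(-2)) + 110/M(x(6, 1), -5) = 32*(-7*(-2)) + 110/(((3 - 5)/(6 - 5))) = 32*14 + 110/((-2/1)) = 448 + 110/((1*(-2))) = 448 + 110/(-2) = 448 + 110*(-½) = 448 - 55 = 393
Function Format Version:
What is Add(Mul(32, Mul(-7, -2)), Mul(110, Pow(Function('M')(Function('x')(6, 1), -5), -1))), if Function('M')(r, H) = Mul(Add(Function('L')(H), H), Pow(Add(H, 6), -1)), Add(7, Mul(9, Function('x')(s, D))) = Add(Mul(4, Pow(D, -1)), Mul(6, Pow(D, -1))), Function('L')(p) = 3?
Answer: 393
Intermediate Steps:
Function('x')(s, D) = Add(Rational(-7, 9), Mul(Rational(10, 9), Pow(D, -1))) (Function('x')(s, D) = Add(Rational(-7, 9), Mul(Rational(1, 9), Add(Mul(4, Pow(D, -1)), Mul(6, Pow(D, -1))))) = Add(Rational(-7, 9), Mul(Rational(1, 9), Mul(10, Pow(D, -1)))) = Add(Rational(-7, 9), Mul(Rational(10, 9), Pow(D, -1))))
Function('M')(r, H) = Mul(Pow(Add(6, H), -1), Add(3, H)) (Function('M')(r, H) = Mul(Add(3, H), Pow(Add(H, 6), -1)) = Mul(Add(3, H), Pow(Add(6, H), -1)) = Mul(Pow(Add(6, H), -1), Add(3, H)))
Add(Mul(32, Mul(-7, -2)), Mul(110, Pow(Function('M')(Function('x')(6, 1), -5), -1))) = Add(Mul(32, Mul(-7, -2)), Mul(110, Pow(Mul(Pow(Add(6, -5), -1), Add(3, -5)), -1))) = Add(Mul(32, 14), Mul(110, Pow(Mul(Pow(1, -1), -2), -1))) = Add(448, Mul(110, Pow(Mul(1, -2), -1))) = Add(448, Mul(110, Pow(-2, -1))) = Add(448, Mul(110, Rational(-1, 2))) = Add(448, -55) = 393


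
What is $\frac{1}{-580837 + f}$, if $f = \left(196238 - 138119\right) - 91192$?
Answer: $- \frac{1}{613910} \approx -1.6289 \cdot 10^{-6}$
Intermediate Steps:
$f = -33073$ ($f = 58119 - 91192 = -33073$)
$\frac{1}{-580837 + f} = \frac{1}{-580837 - 33073} = \frac{1}{-613910} = - \frac{1}{613910}$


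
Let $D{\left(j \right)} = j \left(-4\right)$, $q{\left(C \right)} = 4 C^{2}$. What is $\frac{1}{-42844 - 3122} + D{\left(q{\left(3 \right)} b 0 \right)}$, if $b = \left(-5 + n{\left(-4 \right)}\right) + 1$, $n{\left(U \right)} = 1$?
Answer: $- \frac{1}{45966} \approx -2.1755 \cdot 10^{-5}$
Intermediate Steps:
$b = -3$ ($b = \left(-5 + 1\right) + 1 = -4 + 1 = -3$)
$D{\left(j \right)} = - 4 j$
$\frac{1}{-42844 - 3122} + D{\left(q{\left(3 \right)} b 0 \right)} = \frac{1}{-42844 - 3122} - 4 \cdot 4 \cdot 3^{2} \left(-3\right) 0 = \frac{1}{-45966} - 4 \cdot 4 \cdot 9 \left(-3\right) 0 = - \frac{1}{45966} - 4 \cdot 36 \left(-3\right) 0 = - \frac{1}{45966} - 4 \left(\left(-108\right) 0\right) = - \frac{1}{45966} - 0 = - \frac{1}{45966} + 0 = - \frac{1}{45966}$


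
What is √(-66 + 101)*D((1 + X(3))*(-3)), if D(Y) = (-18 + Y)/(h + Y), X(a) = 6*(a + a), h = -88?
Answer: 129*√35/199 ≈ 3.8350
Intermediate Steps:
X(a) = 12*a (X(a) = 6*(2*a) = 12*a)
D(Y) = (-18 + Y)/(-88 + Y)
√(-66 + 101)*D((1 + X(3))*(-3)) = √(-66 + 101)*((-18 + (1 + 12*3)*(-3))/(-88 + (1 + 12*3)*(-3))) = √35*((-18 + (1 + 36)*(-3))/(-88 + (1 + 36)*(-3))) = √35*((-18 + 37*(-3))/(-88 + 37*(-3))) = √35*((-18 - 111)/(-88 - 111)) = √35*(-129/(-199)) = √35*(-1/199*(-129)) = √35*(129/199) = 129*√35/199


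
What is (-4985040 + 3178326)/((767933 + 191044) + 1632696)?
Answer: -86034/123413 ≈ -0.69712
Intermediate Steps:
(-4985040 + 3178326)/((767933 + 191044) + 1632696) = -1806714/(958977 + 1632696) = -1806714/2591673 = -1806714*1/2591673 = -86034/123413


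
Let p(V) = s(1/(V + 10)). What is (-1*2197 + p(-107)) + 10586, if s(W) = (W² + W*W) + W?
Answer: 78932006/9409 ≈ 8389.0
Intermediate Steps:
s(W) = W + 2*W² (s(W) = (W² + W²) + W = 2*W² + W = W + 2*W²)
p(V) = (1 + 2/(10 + V))/(10 + V) (p(V) = (1 + 2/(V + 10))/(V + 10) = (1 + 2/(10 + V))/(10 + V))
(-1*2197 + p(-107)) + 10586 = (-1*2197 + (12 - 107)/(10 - 107)²) + 10586 = (-2197 - 95/(-97)²) + 10586 = (-2197 + (1/9409)*(-95)) + 10586 = (-2197 - 95/9409) + 10586 = -20671668/9409 + 10586 = 78932006/9409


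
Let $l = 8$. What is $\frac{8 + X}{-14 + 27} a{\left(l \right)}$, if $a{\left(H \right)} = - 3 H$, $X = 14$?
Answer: $- \frac{528}{13} \approx -40.615$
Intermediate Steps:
$\frac{8 + X}{-14 + 27} a{\left(l \right)} = \frac{8 + 14}{-14 + 27} \left(\left(-3\right) 8\right) = \frac{22}{13} \left(-24\right) = - \frac{528}{13}$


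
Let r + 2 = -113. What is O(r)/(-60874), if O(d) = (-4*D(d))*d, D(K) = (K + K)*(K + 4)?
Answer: -5871900/30437 ≈ -192.92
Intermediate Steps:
r = -115 (r = -2 - 113 = -115)
D(K) = 2*K*(4 + K) (D(K) = (2*K)*(4 + K) = 2*K*(4 + K))
O(d) = -8*d²*(4 + d) (O(d) = (-8*d*(4 + d))*d = -8*d²*(4 + d))
O(r)/(-60874) = (8*(-115)²*(-4 - 1*(-115)))/(-60874) = (8*13225*(-4 + 115))*(-1/60874) = (8*13225*111)*(-1/60874) = 11743800*(-1/60874) = -5871900/30437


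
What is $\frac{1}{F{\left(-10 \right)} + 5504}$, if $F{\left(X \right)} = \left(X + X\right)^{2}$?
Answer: $\frac{1}{5904} \approx 0.00016938$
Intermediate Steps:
$F{\left(X \right)} = 4 X^{2}$ ($F{\left(X \right)} = \left(2 X\right)^{2} = 4 X^{2}$)
$\frac{1}{F{\left(-10 \right)} + 5504} = \frac{1}{4 \left(-10\right)^{2} + 5504} = \frac{1}{4 \cdot 100 + 5504} = \frac{1}{400 + 5504} = \frac{1}{5904}$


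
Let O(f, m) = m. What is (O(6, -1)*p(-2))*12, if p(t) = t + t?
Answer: 48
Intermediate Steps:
p(t) = 2*t
(O(6, -1)*p(-2))*12 = -2*(-2)*12 = -1*(-4)*12 = 4*12 = 48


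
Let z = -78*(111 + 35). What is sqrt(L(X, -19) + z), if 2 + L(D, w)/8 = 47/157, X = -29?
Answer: 2*I*sqrt(70259541)/157 ≈ 106.78*I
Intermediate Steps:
L(D, w) = -2136/157 (L(D, w) = -16 + 8*(47/157) = -16 + 376/157 = -2136/157)
z = -11388 (z = -78*146 = -11388)
sqrt(L(X, -19) + z) = sqrt(-2136/157 - 11388) = sqrt(-1790052/157) = 2*I*sqrt(70259541)/157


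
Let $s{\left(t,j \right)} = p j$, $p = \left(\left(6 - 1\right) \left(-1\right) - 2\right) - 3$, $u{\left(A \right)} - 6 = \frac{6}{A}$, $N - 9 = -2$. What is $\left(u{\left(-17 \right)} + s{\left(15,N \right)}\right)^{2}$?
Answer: $\frac{1196836}{289} \approx 4141.3$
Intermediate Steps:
$N = 7$ ($N = 9 - 2 = 7$)
$u{\left(A \right)} = 6 + \frac{6}{A}$
$p = -10$ ($p = \left(5 \left(-1\right) - 2\right) - 3 = \left(-5 - 2\right) - 3 = -7 - 3 = -10$)
$s{\left(t,j \right)} = - 10 j$
$\left(u{\left(-17 \right)} + s{\left(15,N \right)}\right)^{2} = \left(\left(6 + \frac{6}{-17}\right) - 70\right)^{2} = \left(\left(6 + 6 \left(- \frac{1}{17}\right)\right) - 70\right)^{2} = \left(\left(6 - \frac{6}{17}\right) - 70\right)^{2} = \left(\frac{96}{17} - 70\right)^{2} = \left(- \frac{1094}{17}\right)^{2} = \frac{1196836}{289}$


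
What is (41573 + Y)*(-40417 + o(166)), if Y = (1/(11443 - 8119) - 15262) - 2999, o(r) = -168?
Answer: -3144894677065/3324 ≈ -9.4612e+8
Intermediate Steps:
Y = -60699563/3324 (Y = (1/3324 - 15262) - 2999 = -50730887/3324 - 2999 = -60699563/3324 ≈ -18261.)
(41573 + Y)*(-40417 + o(166)) = (41573 - 60699563/3324)*(-40417 - 168) = (77489089/3324)*(-40585) = -3144894677065/3324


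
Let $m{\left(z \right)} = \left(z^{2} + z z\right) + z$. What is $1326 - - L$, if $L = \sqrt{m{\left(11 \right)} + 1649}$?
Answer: $1326 + \sqrt{1902} \approx 1369.6$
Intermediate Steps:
$m{\left(z \right)} = z + 2 z^{2}$ ($m{\left(z \right)} = \left(z^{2} + z^{2}\right) + z = 2 z^{2} + z = z + 2 z^{2}$)
$L = \sqrt{1902}$ ($L = \sqrt{11 \left(1 + 2 \cdot 11\right) + 1649} = \sqrt{11 \left(1 + 22\right) + 1649} = \sqrt{11 \cdot 23 + 1649} = \sqrt{253 + 1649} = \sqrt{1902} \approx 43.612$)
$1326 - - L = 1326 - - \sqrt{1902} = 1326 + \sqrt{1902}$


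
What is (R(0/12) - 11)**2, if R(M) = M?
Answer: 121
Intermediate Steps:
(R(0/12) - 11)**2 = (0/12 - 11)**2 = (0*(1/12) - 11)**2 = (0 - 11)**2 = (-11)**2 = 121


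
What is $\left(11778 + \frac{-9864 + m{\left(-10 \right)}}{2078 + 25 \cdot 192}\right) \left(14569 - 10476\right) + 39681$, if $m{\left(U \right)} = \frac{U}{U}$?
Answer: $\frac{331802737471}{6878} \approx 4.8241 \cdot 10^{7}$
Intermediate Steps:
$m{\left(U \right)} = 1$
$\left(11778 + \frac{-9864 + m{\left(-10 \right)}}{2078 + 25 \cdot 192}\right) \left(14569 - 10476\right) + 39681 = \left(11778 + \frac{-9864 + 1}{2078 + 25 \cdot 192}\right) \left(14569 - 10476\right) + 39681 = \left(11778 - \frac{9863}{2078 + 4800}\right) 4093 + 39681 = \left(11778 - \frac{9863}{6878}\right) 4093 + 39681 = \frac{80999221}{6878} \cdot 4093 + 39681 = \frac{331529811553}{6878} + 39681 = \frac{331802737471}{6878}$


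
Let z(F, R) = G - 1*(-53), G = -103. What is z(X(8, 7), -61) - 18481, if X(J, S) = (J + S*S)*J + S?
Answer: -18531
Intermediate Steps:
X(J, S) = S + J*(J + S**2) (X(J, S) = (J + S**2)*J + S = J*(J + S**2) + S = S + J*(J + S**2))
z(F, R) = -50 (z(F, R) = -103 - 1*(-53) = -103 + 53 = -50)
z(X(8, 7), -61) - 18481 = -50 - 18481 = -18531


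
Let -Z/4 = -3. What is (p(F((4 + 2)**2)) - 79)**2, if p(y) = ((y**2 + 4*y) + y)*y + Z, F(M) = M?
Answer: 2816318761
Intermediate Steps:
Z = 12 (Z = -4*(-3) = 12)
p(y) = 12 + y*(y**2 + 5*y) (p(y) = ((y**2 + 4*y) + y)*y + 12 = (y**2 + 5*y)*y + 12 = y*(y**2 + 5*y) + 12 = 12 + y*(y**2 + 5*y))
(p(F((4 + 2)**2)) - 79)**2 = ((12 + ((4 + 2)**2)**3 + 5*((4 + 2)**2)**2) - 79)**2 = ((12 + (6**2)**3 + 5*(6**2)**2) - 79)**2 = ((12 + 36**3 + 5*36**2) - 79)**2 = ((12 + 46656 + 5*1296) - 79)**2 = ((12 + 46656 + 6480) - 79)**2 = (53148 - 79)**2 = 53069**2 = 2816318761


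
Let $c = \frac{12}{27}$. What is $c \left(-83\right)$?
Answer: $- \frac{332}{9} \approx -36.889$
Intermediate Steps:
$c = \frac{4}{9}$ ($c = 12 \cdot \frac{1}{27} = \frac{4}{9} \approx 0.44444$)
$c \left(-83\right) = \frac{4}{9} \left(-83\right) = - \frac{332}{9}$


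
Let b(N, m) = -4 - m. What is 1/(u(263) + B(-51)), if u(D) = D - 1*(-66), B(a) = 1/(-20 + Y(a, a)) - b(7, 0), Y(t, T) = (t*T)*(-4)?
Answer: 10424/3471191 ≈ 0.0030030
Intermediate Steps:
Y(t, T) = -4*T*t (Y(t, T) = (T*t)*(-4) = -4*T*t)
B(a) = 4 + 1/(-20 - 4*a²) (B(a) = 1/(-20 - 4*a*a) - (-4 - 1*0) = 1/(-20 - 4*a²) - (-4 + 0) = 1/(-20 - 4*a²) - 1*(-4) = 1/(-20 - 4*a²) + 4 = 4 + 1/(-20 - 4*a²))
u(D) = 66 + D (u(D) = D + 66 = 66 + D)
1/(u(263) + B(-51)) = 1/((66 + 263) + (79 + 16*(-51)²)/(4*(5 + (-51)²))) = 1/(329 + (79 + 16*2601)/(4*(5 + 2601))) = 1/(329 + (¼)*(79 + 41616)/2606) = 1/(329 + (¼)*(1/2606)*41695) = 1/(329 + 41695/10424) = 1/(3471191/10424) = 10424/3471191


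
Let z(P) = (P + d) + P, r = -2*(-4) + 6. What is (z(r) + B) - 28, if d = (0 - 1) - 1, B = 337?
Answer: 335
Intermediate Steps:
r = 14 (r = 8 + 6 = 14)
d = -2 (d = -1 - 1 = -2)
z(P) = -2 + 2*P (z(P) = (P - 2) + P = (-2 + P) + P = -2 + 2*P)
(z(r) + B) - 28 = ((-2 + 2*14) + 337) - 28 = ((-2 + 28) + 337) - 28 = (26 + 337) - 28 = 363 - 28 = 335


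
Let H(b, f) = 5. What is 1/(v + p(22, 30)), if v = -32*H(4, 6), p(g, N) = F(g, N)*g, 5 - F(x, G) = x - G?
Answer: 1/126 ≈ 0.0079365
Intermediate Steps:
F(x, G) = 5 + G - x (F(x, G) = 5 - (x - G) = 5 + (G - x) = 5 + G - x)
p(g, N) = g*(5 + N - g) (p(g, N) = (5 + N - g)*g = g*(5 + N - g))
v = -160 (v = -32*5 = -160)
1/(v + p(22, 30)) = 1/(-160 + 22*(5 + 30 - 1*22)) = 1/(-160 + 22*(5 + 30 - 22)) = 1/(-160 + 22*13) = 1/(-160 + 286) = 1/126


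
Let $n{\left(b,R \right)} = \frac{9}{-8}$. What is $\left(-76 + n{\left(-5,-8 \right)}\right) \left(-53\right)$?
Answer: $\frac{32701}{8} \approx 4087.6$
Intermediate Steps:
$n{\left(b,R \right)} = - \frac{9}{8}$ ($n{\left(b,R \right)} = 9 \left(- \frac{1}{8}\right) = - \frac{9}{8}$)
$\left(-76 + n{\left(-5,-8 \right)}\right) \left(-53\right) = \left(-76 - \frac{9}{8}\right) \left(-53\right) = \left(- \frac{617}{8}\right) \left(-53\right) = \frac{32701}{8}$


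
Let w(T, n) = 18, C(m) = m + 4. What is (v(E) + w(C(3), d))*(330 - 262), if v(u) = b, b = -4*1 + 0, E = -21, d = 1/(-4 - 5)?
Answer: 952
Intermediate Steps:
C(m) = 4 + m
d = -⅑ (d = 1/(-9) = -⅑ ≈ -0.11111)
b = -4 (b = -4 + 0 = -4)
v(u) = -4
(v(E) + w(C(3), d))*(330 - 262) = (-4 + 18)*(330 - 262) = 14*68 = 952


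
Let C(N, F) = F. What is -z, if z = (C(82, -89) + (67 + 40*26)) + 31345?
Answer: -32363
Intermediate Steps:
z = 32363 (z = (-89 + (67 + 40*26)) + 31345 = (-89 + (67 + 1040)) + 31345 = (-89 + 1107) + 31345 = 1018 + 31345 = 32363)
-z = -1*32363 = -32363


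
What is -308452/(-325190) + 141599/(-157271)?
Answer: 1231987841/25571478245 ≈ 0.048178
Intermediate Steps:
-308452/(-325190) + 141599/(-157271) = -308452*(-1/325190) + 141599*(-1/157271) = 154226/162595 - 141599/157271 = 1231987841/25571478245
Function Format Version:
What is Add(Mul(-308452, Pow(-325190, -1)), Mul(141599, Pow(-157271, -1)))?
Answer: Rational(1231987841, 25571478245) ≈ 0.048178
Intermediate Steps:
Add(Mul(-308452, Pow(-325190, -1)), Mul(141599, Pow(-157271, -1))) = Add(Mul(-308452, Rational(-1, 325190)), Mul(141599, Rational(-1, 157271))) = Add(Rational(154226, 162595), Rational(-141599, 157271)) = Rational(1231987841, 25571478245)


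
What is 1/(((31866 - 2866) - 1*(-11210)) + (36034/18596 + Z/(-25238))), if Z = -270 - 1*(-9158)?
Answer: 117331462/4718084123231 ≈ 2.4868e-5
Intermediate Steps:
Z = 8888 (Z = -270 + 9158 = 8888)
1/(((31866 - 2866) - 1*(-11210)) + (36034/18596 + Z/(-25238))) = 1/(((31866 - 2866) - 1*(-11210)) + (36034/18596 + 8888/(-25238))) = 1/((29000 + 11210) + (36034*(1/18596) + 8888*(-1/25238))) = 1/(40210 + (18017/9298 - 4444/12619)) = 1/(40210 + 186036211/117331462) = 1/(4718084123231/117331462) = 117331462/4718084123231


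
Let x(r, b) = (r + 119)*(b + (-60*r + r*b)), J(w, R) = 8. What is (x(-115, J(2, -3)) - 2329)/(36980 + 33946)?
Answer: 21623/70926 ≈ 0.30487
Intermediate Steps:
x(r, b) = (119 + r)*(b - 60*r + b*r) (x(r, b) = (119 + r)*(b + (-60*r + b*r)) = (119 + r)*(b - 60*r + b*r))
(x(-115, J(2, -3)) - 2329)/(36980 + 33946) = ((-7140*(-115) - 60*(-115)² + 119*8 + 8*(-115)² + 120*8*(-115)) - 2329)/(36980 + 33946) = ((821100 - 60*13225 + 952 + 8*13225 - 110400) - 2329)/70926 = ((821100 - 793500 + 952 + 105800 - 110400) - 2329)*(1/70926) = (23952 - 2329)*(1/70926) = 21623*(1/70926) = 21623/70926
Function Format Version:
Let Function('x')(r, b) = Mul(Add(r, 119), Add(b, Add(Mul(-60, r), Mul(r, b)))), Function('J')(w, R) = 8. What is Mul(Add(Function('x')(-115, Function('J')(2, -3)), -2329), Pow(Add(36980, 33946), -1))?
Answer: Rational(21623, 70926) ≈ 0.30487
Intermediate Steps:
Function('x')(r, b) = Mul(Add(119, r), Add(b, Mul(-60, r), Mul(b, r))) (Function('x')(r, b) = Mul(Add(119, r), Add(b, Add(Mul(-60, r), Mul(b, r)))) = Mul(Add(119, r), Add(b, Mul(-60, r), Mul(b, r))))
Mul(Add(Function('x')(-115, Function('J')(2, -3)), -2329), Pow(Add(36980, 33946), -1)) = Mul(Add(Add(Mul(-7140, -115), Mul(-60, Pow(-115, 2)), Mul(119, 8), Mul(8, Pow(-115, 2)), Mul(120, 8, -115)), -2329), Pow(Add(36980, 33946), -1)) = Mul(Add(Add(821100, Mul(-60, 13225), 952, Mul(8, 13225), -110400), -2329), Pow(70926, -1)) = Mul(Add(Add(821100, -793500, 952, 105800, -110400), -2329), Rational(1, 70926)) = Mul(Add(23952, -2329), Rational(1, 70926)) = Mul(21623, Rational(1, 70926)) = Rational(21623, 70926)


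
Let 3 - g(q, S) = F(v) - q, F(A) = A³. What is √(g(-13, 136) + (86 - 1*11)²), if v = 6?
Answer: √5399 ≈ 73.478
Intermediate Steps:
g(q, S) = -213 + q (g(q, S) = 3 - (6³ - q) = 3 - (216 - q) = 3 + (-216 + q) = -213 + q)
√(g(-13, 136) + (86 - 1*11)²) = √((-213 - 13) + (86 - 1*11)²) = √(-226 + (86 - 11)²) = √(-226 + 75²) = √(-226 + 5625) = √5399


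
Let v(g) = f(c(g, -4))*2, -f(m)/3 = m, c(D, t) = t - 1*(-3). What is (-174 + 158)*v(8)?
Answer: -96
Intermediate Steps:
c(D, t) = 3 + t (c(D, t) = t + 3 = 3 + t)
f(m) = -3*m
v(g) = 6 (v(g) = -3*(3 - 4)*2 = -3*(-1)*2 = 3*2 = 6)
(-174 + 158)*v(8) = (-174 + 158)*6 = -16*6 = -96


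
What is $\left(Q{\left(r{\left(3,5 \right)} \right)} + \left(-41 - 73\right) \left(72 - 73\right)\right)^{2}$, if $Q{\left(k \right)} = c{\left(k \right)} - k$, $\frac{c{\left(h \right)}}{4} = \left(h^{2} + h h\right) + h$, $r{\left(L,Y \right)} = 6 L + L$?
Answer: $13727025$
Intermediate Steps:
$r{\left(L,Y \right)} = 7 L$
$c{\left(h \right)} = 4 h + 8 h^{2}$ ($c{\left(h \right)} = 4 \left(\left(h^{2} + h h\right) + h\right) = 4 \left(\left(h^{2} + h^{2}\right) + h\right) = 4 \left(2 h^{2} + h\right) = 4 \left(h + 2 h^{2}\right) = 4 h + 8 h^{2}$)
$Q{\left(k \right)} = - k + 4 k \left(1 + 2 k\right)$ ($Q{\left(k \right)} = 4 k \left(1 + 2 k\right) - k = - k + 4 k \left(1 + 2 k\right)$)
$\left(Q{\left(r{\left(3,5 \right)} \right)} + \left(-41 - 73\right) \left(72 - 73\right)\right)^{2} = \left(7 \cdot 3 \left(3 + 8 \cdot 7 \cdot 3\right) + \left(-41 - 73\right) \left(72 - 73\right)\right)^{2} = \left(21 \left(3 + 8 \cdot 21\right) - -114\right)^{2} = \left(21 \left(3 + 168\right) + 114\right)^{2} = \left(21 \cdot 171 + 114\right)^{2} = \left(3591 + 114\right)^{2} = 3705^{2} = 13727025$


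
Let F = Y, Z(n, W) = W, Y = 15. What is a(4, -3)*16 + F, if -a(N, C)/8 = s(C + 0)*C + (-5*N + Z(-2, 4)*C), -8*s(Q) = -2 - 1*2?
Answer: 4303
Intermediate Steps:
s(Q) = 1/2 (s(Q) = -(-2 - 1*2)/8 = -(-2 - 2)/8 = -1/8*(-4) = 1/2)
F = 15
a(N, C) = -36*C + 40*N (a(N, C) = -8*(C/2 + (-5*N + 4*C)) = -8*(-5*N + 9*C/2) = -36*C + 40*N)
a(4, -3)*16 + F = (-36*(-3) + 40*4)*16 + 15 = (108 + 160)*16 + 15 = 268*16 + 15 = 4288 + 15 = 4303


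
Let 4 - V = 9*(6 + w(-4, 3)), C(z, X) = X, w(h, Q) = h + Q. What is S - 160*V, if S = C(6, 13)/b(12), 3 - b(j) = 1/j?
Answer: 229756/35 ≈ 6564.5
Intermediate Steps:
w(h, Q) = Q + h
b(j) = 3 - 1/j
V = -41 (V = 4 - 9*(6 + (3 - 4)) = 4 - 9*(6 - 1) = 4 - 9*5 = 4 - 1*45 = 4 - 45 = -41)
S = 156/35 (S = 13/(3 - 1/12) = 13/(35/12) = 13*(12/35) = 156/35 ≈ 4.4571)
S - 160*V = 156/35 - 160*(-41) = 156/35 + 6560 = 229756/35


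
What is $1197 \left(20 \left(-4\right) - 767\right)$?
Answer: $-1013859$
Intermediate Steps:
$1197 \left(20 \left(-4\right) - 767\right) = 1197 \left(-80 - 767\right) = 1197 \left(-847\right) = -1013859$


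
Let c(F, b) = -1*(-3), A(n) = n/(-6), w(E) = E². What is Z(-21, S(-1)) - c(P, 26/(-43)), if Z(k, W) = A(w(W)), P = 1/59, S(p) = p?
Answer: -19/6 ≈ -3.1667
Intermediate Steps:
P = 1/59 ≈ 0.016949
A(n) = -n/6 (A(n) = n*(-⅙) = -n/6)
Z(k, W) = -W²/6
c(F, b) = 3
Z(-21, S(-1)) - c(P, 26/(-43)) = -⅙*(-1)² - 1*3 = -⅙*1 - 3 = -⅙ - 3 = -19/6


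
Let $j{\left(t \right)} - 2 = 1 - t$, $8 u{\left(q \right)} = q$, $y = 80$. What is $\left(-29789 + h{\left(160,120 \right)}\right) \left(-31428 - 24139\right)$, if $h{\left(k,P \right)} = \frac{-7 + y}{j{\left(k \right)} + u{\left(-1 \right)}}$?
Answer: $\frac{2080726152419}{1257} \approx 1.6553 \cdot 10^{9}$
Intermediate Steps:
$u{\left(q \right)} = \frac{q}{8}$
$j{\left(t \right)} = 3 - t$ ($j{\left(t \right)} = 2 - \left(-1 + t\right) = 3 - t$)
$h{\left(k,P \right)} = \frac{73}{\frac{23}{8} - k}$ ($h{\left(k,P \right)} = \frac{-7 + 80}{\left(3 - k\right) + \frac{1}{8} \left(-1\right)} = \frac{73}{\left(3 - k\right) - \frac{1}{8}} = \frac{73}{\frac{23}{8} - k}$)
$\left(-29789 + h{\left(160,120 \right)}\right) \left(-31428 - 24139\right) = \left(-29789 - \frac{584}{-23 + 8 \cdot 160}\right) \left(-31428 - 24139\right) = \left(-29789 - \frac{584}{-23 + 1280}\right) \left(-55567\right) = \left(-29789 - \frac{584}{1257}\right) \left(-55567\right) = \left(- \frac{37445357}{1257}\right) \left(-55567\right) = \frac{2080726152419}{1257}$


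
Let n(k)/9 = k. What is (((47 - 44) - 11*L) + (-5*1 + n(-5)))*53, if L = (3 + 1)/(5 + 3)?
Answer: -5565/2 ≈ -2782.5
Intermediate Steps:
n(k) = 9*k
L = 1/2 (L = 4/8 = 4*(1/8) = 1/2 ≈ 0.50000)
(((47 - 44) - 11*L) + (-5*1 + n(-5)))*53 = (((47 - 44) - 11*1/2) + (-5*1 + 9*(-5)))*53 = ((3 - 11/2) + (-5 - 45))*53 = (-5/2 - 50)*53 = -105/2*53 = -5565/2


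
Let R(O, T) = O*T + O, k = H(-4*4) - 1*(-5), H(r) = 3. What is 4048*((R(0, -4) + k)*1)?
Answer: 32384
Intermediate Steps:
k = 8 (k = 3 - 1*(-5) = 3 + 5 = 8)
R(O, T) = O + O*T
4048*((R(0, -4) + k)*1) = 4048*((0*(1 - 4) + 8)*1) = 4048*((0*(-3) + 8)*1) = 4048*((0 + 8)*1) = 4048*(8*1) = 4048*8 = 32384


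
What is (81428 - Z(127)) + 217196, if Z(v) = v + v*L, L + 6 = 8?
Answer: 298243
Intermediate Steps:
L = 2 (L = -6 + 8 = 2)
Z(v) = 3*v (Z(v) = v + v*2 = v + 2*v = 3*v)
(81428 - Z(127)) + 217196 = (81428 - 3*127) + 217196 = (81428 - 1*381) + 217196 = (81428 - 381) + 217196 = 81047 + 217196 = 298243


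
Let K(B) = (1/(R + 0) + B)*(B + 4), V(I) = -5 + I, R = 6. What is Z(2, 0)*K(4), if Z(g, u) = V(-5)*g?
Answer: -2000/3 ≈ -666.67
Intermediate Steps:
Z(g, u) = -10*g (Z(g, u) = (-5 - 5)*g = -10*g)
K(B) = (4 + B)*(⅙ + B) (K(B) = (1/(6 + 0) + B)*(B + 4) = (1/6 + B)*(4 + B) = (⅙ + B)*(4 + B) = (4 + B)*(⅙ + B))
Z(2, 0)*K(4) = (-10*2)*(⅔ + (⅙)*4 + 4*(4 + 4)) = -20*(⅔ + ⅔ + 4*8) = -20*(⅔ + ⅔ + 32) = -20*100/3 = -2000/3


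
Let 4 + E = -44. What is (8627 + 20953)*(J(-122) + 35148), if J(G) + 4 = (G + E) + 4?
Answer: 1034649240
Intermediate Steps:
E = -48 (E = -4 - 44 = -48)
J(G) = -48 + G (J(G) = -4 + ((G - 48) + 4) = -4 + ((-48 + G) + 4) = -4 + (-44 + G) = -48 + G)
(8627 + 20953)*(J(-122) + 35148) = (8627 + 20953)*((-48 - 122) + 35148) = 29580*(-170 + 35148) = 29580*34978 = 1034649240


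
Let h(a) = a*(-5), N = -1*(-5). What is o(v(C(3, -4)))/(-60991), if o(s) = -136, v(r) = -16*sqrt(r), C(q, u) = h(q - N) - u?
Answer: 136/60991 ≈ 0.0022298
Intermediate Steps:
N = 5
h(a) = -5*a
C(q, u) = 25 - u - 5*q (C(q, u) = -5*(q - 1*5) - u = -5*(q - 5) - u = -5*(-5 + q) - u = (25 - 5*q) - u = 25 - u - 5*q)
o(v(C(3, -4)))/(-60991) = -136/(-60991) = -136*(-1/60991) = 136/60991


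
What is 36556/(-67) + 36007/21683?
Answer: -790231279/1452761 ≈ -543.95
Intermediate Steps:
36556/(-67) + 36007/21683 = 36556*(-1/67) + 36007*(1/21683) = -36556/67 + 36007/21683 = -790231279/1452761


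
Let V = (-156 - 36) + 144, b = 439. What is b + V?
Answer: 391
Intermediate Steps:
V = -48 (V = -192 + 144 = -48)
b + V = 439 - 48 = 391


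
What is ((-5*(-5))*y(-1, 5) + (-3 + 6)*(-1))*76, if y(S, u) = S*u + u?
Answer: -228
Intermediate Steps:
y(S, u) = u + S*u
((-5*(-5))*y(-1, 5) + (-3 + 6)*(-1))*76 = ((-5*(-5))*(5*(1 - 1)) + (-3 + 6)*(-1))*76 = (25*(5*0) + 3*(-1))*76 = (25*0 - 3)*76 = (0 - 3)*76 = -3*76 = -228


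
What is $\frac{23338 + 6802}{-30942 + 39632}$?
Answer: $\frac{274}{79} \approx 3.4684$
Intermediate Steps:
$\frac{23338 + 6802}{-30942 + 39632} = \frac{30140}{8690} = 30140 \cdot \frac{1}{8690} = \frac{274}{79}$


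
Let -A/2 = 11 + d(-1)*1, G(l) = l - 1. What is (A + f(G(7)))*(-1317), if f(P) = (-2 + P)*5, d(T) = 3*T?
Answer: -5268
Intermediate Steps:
G(l) = -1 + l
A = -16 (A = -2*(11 + (3*(-1))*1) = -2*(11 - 3*1) = -2*(11 - 3) = -2*8 = -16)
f(P) = -10 + 5*P
(A + f(G(7)))*(-1317) = (-16 + (-10 + 5*(-1 + 7)))*(-1317) = (-16 + (-10 + 5*6))*(-1317) = (-16 + (-10 + 30))*(-1317) = (-16 + 20)*(-1317) = 4*(-1317) = -5268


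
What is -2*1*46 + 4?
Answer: -88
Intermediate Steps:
-2*1*46 + 4 = -2*46 + 4 = -92 + 4 = -88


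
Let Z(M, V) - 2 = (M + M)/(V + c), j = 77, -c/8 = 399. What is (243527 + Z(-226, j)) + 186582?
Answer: 1339796217/3115 ≈ 4.3011e+5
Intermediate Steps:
c = -3192 (c = -8*399 = -3192)
Z(M, V) = 2 + 2*M/(-3192 + V) (Z(M, V) = 2 + (M + M)/(V - 3192) = 2 + (2*M)/(-3192 + V) = 2 + 2*M/(-3192 + V))
(243527 + Z(-226, j)) + 186582 = (243527 + 2*(-3192 - 226 + 77)/(-3192 + 77)) + 186582 = (243527 + 2*(-3341)/(-3115)) + 186582 = (243527 + 2*(-1/3115)*(-3341)) + 186582 = (243527 + 6682/3115) + 186582 = 758593287/3115 + 186582 = 1339796217/3115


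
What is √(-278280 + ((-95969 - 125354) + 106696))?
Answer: I*√392907 ≈ 626.82*I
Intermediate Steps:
√(-278280 + ((-95969 - 125354) + 106696)) = √(-278280 + (-221323 + 106696)) = √(-278280 - 114627) = √(-392907) = I*√392907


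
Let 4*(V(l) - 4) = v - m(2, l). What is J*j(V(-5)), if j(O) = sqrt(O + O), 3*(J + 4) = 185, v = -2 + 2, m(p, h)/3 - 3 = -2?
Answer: 173*sqrt(26)/6 ≈ 147.02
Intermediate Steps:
m(p, h) = 3 (m(p, h) = 9 + 3*(-2) = 9 - 6 = 3)
v = 0
J = 173/3 (J = -4 + (1/3)*185 = -4 + 185/3 = 173/3 ≈ 57.667)
V(l) = 13/4 (V(l) = 4 + (0 - 1*3)/4 = 4 + (0 - 3)/4 = 4 + (1/4)*(-3) = 4 - 3/4 = 13/4)
j(O) = sqrt(2)*sqrt(O) (j(O) = sqrt(2*O) = sqrt(2)*sqrt(O))
J*j(V(-5)) = 173*(sqrt(2)*sqrt(13/4))/3 = 173*(sqrt(2)*(sqrt(13)/2))/3 = 173*(sqrt(26)/2)/3 = 173*sqrt(26)/6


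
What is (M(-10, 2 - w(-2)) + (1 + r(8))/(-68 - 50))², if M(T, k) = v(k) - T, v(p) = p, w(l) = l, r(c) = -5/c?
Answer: 174583369/891136 ≈ 195.91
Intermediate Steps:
M(T, k) = k - T
(M(-10, 2 - w(-2)) + (1 + r(8))/(-68 - 50))² = (((2 - 1*(-2)) - 1*(-10)) + (1 - 5/8)/(-68 - 50))² = (((2 + 2) + 10) + (1 - 5*⅛)/(-118))² = ((4 + 10) + (1 - 5/8)*(-1/118))² = (14 + (3/8)*(-1/118))² = (14 - 3/944)² = (13213/944)² = 174583369/891136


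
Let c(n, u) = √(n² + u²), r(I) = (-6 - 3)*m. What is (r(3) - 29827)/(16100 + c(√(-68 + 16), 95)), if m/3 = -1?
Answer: -479780000/259201027 + 89400*√997/259201027 ≈ -1.8401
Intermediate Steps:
m = -3 (m = 3*(-1) = -3)
r(I) = 27 (r(I) = (-6 - 3)*(-3) = -9*(-3) = 27)
(r(3) - 29827)/(16100 + c(√(-68 + 16), 95)) = (27 - 29827)/(16100 + √((√(-68 + 16))² + 95²)) = -29800/(16100 + √((√(-52))² + 9025)) = -29800/(16100 + √((2*I*√13)² + 9025)) = -29800/(16100 + √(-52 + 9025)) = -29800/(16100 + √8973) = -29800/(16100 + 3*√997)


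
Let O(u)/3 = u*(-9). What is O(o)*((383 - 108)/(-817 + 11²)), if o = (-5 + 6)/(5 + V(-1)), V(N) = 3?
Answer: 2475/1856 ≈ 1.3335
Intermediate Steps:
o = ⅛ (o = (-5 + 6)/(5 + 3) = 1/8 = 1*(⅛) = ⅛ ≈ 0.12500)
O(u) = -27*u (O(u) = 3*(u*(-9)) = 3*(-9*u) = -27*u)
O(o)*((383 - 108)/(-817 + 11²)) = (-27*⅛)*((383 - 108)/(-817 + 11²)) = -7425/(8*(-817 + 121)) = -7425/(8*(-696)) = -7425*(-1)/(8*696) = -27/8*(-275/696) = 2475/1856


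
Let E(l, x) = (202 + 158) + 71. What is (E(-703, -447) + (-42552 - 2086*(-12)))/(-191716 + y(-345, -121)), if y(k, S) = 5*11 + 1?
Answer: 17089/191660 ≈ 0.089163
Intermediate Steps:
y(k, S) = 56 (y(k, S) = 55 + 1 = 56)
E(l, x) = 431 (E(l, x) = 360 + 71 = 431)
(E(-703, -447) + (-42552 - 2086*(-12)))/(-191716 + y(-345, -121)) = (431 + (-42552 - 2086*(-12)))/(-191716 + 56) = (431 + (-42552 + 25032))/(-191660) = (431 - 17520)*(-1/191660) = -17089*(-1/191660) = 17089/191660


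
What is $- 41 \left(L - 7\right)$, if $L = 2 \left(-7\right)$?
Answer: $861$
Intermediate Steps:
$L = -14$
$- 41 \left(L - 7\right) = - 41 \left(-14 - 7\right) = \left(-41\right) \left(-21\right) = 861$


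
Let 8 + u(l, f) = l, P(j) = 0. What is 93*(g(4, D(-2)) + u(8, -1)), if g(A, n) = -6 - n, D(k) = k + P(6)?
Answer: -372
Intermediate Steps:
D(k) = k (D(k) = k + 0 = k)
u(l, f) = -8 + l
93*(g(4, D(-2)) + u(8, -1)) = 93*((-6 - 1*(-2)) + (-8 + 8)) = 93*((-6 + 2) + 0) = 93*(-4 + 0) = 93*(-4) = -372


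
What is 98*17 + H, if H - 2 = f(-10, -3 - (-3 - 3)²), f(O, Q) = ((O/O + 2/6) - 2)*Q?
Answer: 1694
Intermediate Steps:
f(O, Q) = -2*Q/3 (f(O, Q) = ((1 + 2*(⅙)) - 2)*Q = ((1 + ⅓) - 2)*Q = (4/3 - 2)*Q = -2*Q/3)
H = 28 (H = 2 - 2*(-3 - (-3 - 3)²)/3 = 2 - 2*(-3 - 1*(-6)²)/3 = 2 - 2*(-3 - 1*36)/3 = 2 - 2*(-3 - 36)/3 = 2 - ⅔*(-39) = 2 + 26 = 28)
98*17 + H = 98*17 + 28 = 1666 + 28 = 1694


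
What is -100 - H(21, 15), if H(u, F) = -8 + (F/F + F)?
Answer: -108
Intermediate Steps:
H(u, F) = -7 + F (H(u, F) = -8 + (1 + F) = -7 + F)
-100 - H(21, 15) = -100 - (-7 + 15) = -100 - 1*8 = -100 - 8 = -108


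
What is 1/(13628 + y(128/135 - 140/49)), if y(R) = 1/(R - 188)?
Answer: 179464/2445734447 ≈ 7.3378e-5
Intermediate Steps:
y(R) = 1/(-188 + R)
1/(13628 + y(128/135 - 140/49)) = 1/(13628 + 1/(-188 + (128/135 - 140/49))) = 1/(13628 + 1/(-188 + (128*(1/135) - 140*1/49))) = 1/(13628 + 1/(-188 + (128/135 - 20/7))) = 1/(13628 + 1/(-188 - 1804/945)) = 1/(13628 + 1/(-179464/945)) = 1/(13628 - 945/179464) = 1/(2445734447/179464) = 179464/2445734447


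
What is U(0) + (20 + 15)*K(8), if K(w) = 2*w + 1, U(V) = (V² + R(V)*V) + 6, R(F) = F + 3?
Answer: 601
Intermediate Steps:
R(F) = 3 + F
U(V) = 6 + V² + V*(3 + V) (U(V) = (V² + (3 + V)*V) + 6 = (V² + V*(3 + V)) + 6 = 6 + V² + V*(3 + V))
K(w) = 1 + 2*w
U(0) + (20 + 15)*K(8) = (6 + 0² + 0*(3 + 0)) + (20 + 15)*(1 + 2*8) = (6 + 0 + 0*3) + 35*(1 + 16) = (6 + 0 + 0) + 35*17 = 6 + 595 = 601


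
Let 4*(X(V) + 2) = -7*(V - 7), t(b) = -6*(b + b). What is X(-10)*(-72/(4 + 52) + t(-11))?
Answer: 101565/28 ≈ 3627.3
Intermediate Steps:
t(b) = -12*b
X(V) = 41/4 - 7*V/4 (X(V) = -2 + (-7*(V - 7))/4 = -2 + (-7*(-7 + V))/4 = -2 + (49 - 7*V)/4 = -2 + (49/4 - 7*V/4) = 41/4 - 7*V/4)
X(-10)*(-72/(4 + 52) + t(-11)) = (41/4 - 7/4*(-10))*(-72/(4 + 52) - 12*(-11)) = (41/4 + 35/2)*(-72/56 + 132) = 111*(-72*1/56 + 132)/4 = 111*(-9/7 + 132)/4 = (111/4)*(915/7) = 101565/28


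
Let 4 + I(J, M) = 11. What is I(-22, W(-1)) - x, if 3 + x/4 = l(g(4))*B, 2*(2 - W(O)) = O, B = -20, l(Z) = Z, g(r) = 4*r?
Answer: 1299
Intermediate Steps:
W(O) = 2 - O/2
I(J, M) = 7 (I(J, M) = -4 + 11 = 7)
x = -1292 (x = -12 + 4*((4*4)*(-20)) = -12 + 4*(16*(-20)) = -12 + 4*(-320) = -12 - 1280 = -1292)
I(-22, W(-1)) - x = 7 - 1*(-1292) = 7 + 1292 = 1299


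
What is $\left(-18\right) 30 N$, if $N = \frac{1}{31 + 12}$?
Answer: $- \frac{540}{43} \approx -12.558$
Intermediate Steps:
$N = \frac{1}{43} \approx 0.023256$
$\left(-18\right) 30 N = \left(-18\right) 30 \cdot \frac{1}{43} = \left(-540\right) \frac{1}{43} = - \frac{540}{43}$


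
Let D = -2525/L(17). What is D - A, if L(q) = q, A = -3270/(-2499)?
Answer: -124815/833 ≈ -149.84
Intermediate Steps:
A = 1090/833 (A = -3270*(-1/2499) = 1090/833 ≈ 1.3085)
D = -2525/17 ≈ -148.53
D - A = -2525/17 - 1*1090/833 = -2525/17 - 1090/833 = -124815/833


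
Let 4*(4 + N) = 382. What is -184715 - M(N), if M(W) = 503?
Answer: -185218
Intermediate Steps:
N = 183/2 (N = -4 + (1/4)*382 = -4 + 191/2 = 183/2 ≈ 91.500)
-184715 - M(N) = -184715 - 1*503 = -184715 - 503 = -185218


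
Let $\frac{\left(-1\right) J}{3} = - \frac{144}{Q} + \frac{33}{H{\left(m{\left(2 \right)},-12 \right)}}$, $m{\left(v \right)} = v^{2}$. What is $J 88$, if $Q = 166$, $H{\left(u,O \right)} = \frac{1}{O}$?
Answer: $\frac{8696160}{83} \approx 1.0477 \cdot 10^{5}$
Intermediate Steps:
$J = \frac{98820}{83}$ ($J = - 3 \left(- \frac{144}{166} + \frac{33}{\frac{1}{-12}}\right) = - 3 \left(\left(-144\right) \frac{1}{166} + \frac{33}{- \frac{1}{12}}\right) = - 3 \left(- \frac{72}{83} + 33 \left(-12\right)\right) = - 3 \left(- \frac{72}{83} - 396\right) = \left(-3\right) \left(- \frac{32940}{83}\right) = \frac{98820}{83} \approx 1190.6$)
$J 88 = \frac{98820}{83} \cdot 88 = \frac{8696160}{83}$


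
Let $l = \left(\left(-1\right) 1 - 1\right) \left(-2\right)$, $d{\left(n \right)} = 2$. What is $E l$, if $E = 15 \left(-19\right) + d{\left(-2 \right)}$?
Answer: $-1132$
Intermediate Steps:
$l = 4$ ($l = \left(-1 - 1\right) \left(-2\right) = \left(-2\right) \left(-2\right) = 4$)
$E = -283$ ($E = 15 \left(-19\right) + 2 = -285 + 2 = -283$)
$E l = \left(-283\right) 4 = -1132$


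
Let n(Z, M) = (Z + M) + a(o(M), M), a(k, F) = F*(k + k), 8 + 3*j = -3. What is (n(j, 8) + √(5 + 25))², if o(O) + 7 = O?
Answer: 3991/9 + 122*√30/3 ≈ 666.18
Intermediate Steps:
o(O) = -7 + O
j = -11/3 (j = -8/3 + (⅓)*(-3) = -8/3 - 1 = -11/3 ≈ -3.6667)
a(k, F) = 2*F*k (a(k, F) = F*(2*k) = 2*F*k)
n(Z, M) = M + Z + 2*M*(-7 + M) (n(Z, M) = (Z + M) + 2*M*(-7 + M) = (M + Z) + 2*M*(-7 + M) = M + Z + 2*M*(-7 + M))
(n(j, 8) + √(5 + 25))² = ((8 - 11/3 + 2*8*(-7 + 8)) + √(5 + 25))² = ((8 - 11/3 + 2*8*1) + √30)² = ((8 - 11/3 + 16) + √30)² = (61/3 + √30)²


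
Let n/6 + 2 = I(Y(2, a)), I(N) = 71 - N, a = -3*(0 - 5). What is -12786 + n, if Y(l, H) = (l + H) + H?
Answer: -12564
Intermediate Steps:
a = 15 (a = -3*(-5) = 15)
Y(l, H) = l + 2*H (Y(l, H) = (H + l) + H = l + 2*H)
n = 222 (n = -12 + 6*(71 - (2 + 2*15)) = -12 + 6*(71 - (2 + 30)) = -12 + 6*(71 - 1*32) = -12 + 6*(71 - 32) = -12 + 6*39 = -12 + 234 = 222)
-12786 + n = -12786 + 222 = -12564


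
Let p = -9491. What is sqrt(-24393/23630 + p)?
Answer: I*sqrt(5300131564490)/23630 ≈ 97.427*I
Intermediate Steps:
sqrt(-24393/23630 + p) = sqrt(-24393/23630 - 9491) = sqrt(-224296723/23630) = I*sqrt(5300131564490)/23630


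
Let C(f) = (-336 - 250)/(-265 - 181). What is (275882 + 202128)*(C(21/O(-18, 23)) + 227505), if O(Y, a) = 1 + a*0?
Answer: 24251315363080/223 ≈ 1.0875e+11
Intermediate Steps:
O(Y, a) = 1 (O(Y, a) = 1 + 0 = 1)
C(f) = 293/223 (C(f) = -586/(-446) = -586*(-1/446) = 293/223)
(275882 + 202128)*(C(21/O(-18, 23)) + 227505) = (275882 + 202128)*(293/223 + 227505) = 478010*(50733908/223) = 24251315363080/223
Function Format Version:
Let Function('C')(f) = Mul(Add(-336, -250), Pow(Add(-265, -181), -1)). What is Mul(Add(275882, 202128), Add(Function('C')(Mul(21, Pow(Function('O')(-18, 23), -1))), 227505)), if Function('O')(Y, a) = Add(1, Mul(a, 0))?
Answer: Rational(24251315363080, 223) ≈ 1.0875e+11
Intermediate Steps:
Function('O')(Y, a) = 1 (Function('O')(Y, a) = Add(1, 0) = 1)
Function('C')(f) = Rational(293, 223) (Function('C')(f) = Mul(-586, Pow(-446, -1)) = Mul(-586, Rational(-1, 446)) = Rational(293, 223))
Mul(Add(275882, 202128), Add(Function('C')(Mul(21, Pow(Function('O')(-18, 23), -1))), 227505)) = Mul(Add(275882, 202128), Add(Rational(293, 223), 227505)) = Mul(478010, Rational(50733908, 223)) = Rational(24251315363080, 223)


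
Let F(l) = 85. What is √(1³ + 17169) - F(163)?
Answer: -85 + √17170 ≈ 46.034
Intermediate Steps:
√(1³ + 17169) - F(163) = √(1³ + 17169) - 1*85 = √(1 + 17169) - 85 = √17170 - 85 = -85 + √17170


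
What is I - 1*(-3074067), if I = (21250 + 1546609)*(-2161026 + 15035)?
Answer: -3364608229202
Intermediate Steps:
I = -3364611303269 (I = 1567859*(-2145991) = -3364611303269)
I - 1*(-3074067) = -3364611303269 - 1*(-3074067) = -3364611303269 + 3074067 = -3364608229202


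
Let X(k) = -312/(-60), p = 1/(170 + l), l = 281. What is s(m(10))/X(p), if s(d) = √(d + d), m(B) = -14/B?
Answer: I*√70/26 ≈ 0.32179*I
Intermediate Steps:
s(d) = √2*√d (s(d) = √(2*d) = √2*√d)
p = 1/451 (p = 1/(170 + 281) = 1/451 ≈ 0.0022173)
X(k) = 26/5 (X(k) = -312*(-1/60) = 26/5)
s(m(10))/X(p) = (√2*√(-14/10))/(26/5) = (√2*√(-14*⅒))*(5/26) = (√2*√(-7/5))*(5/26) = (√2*(I*√35/5))*(5/26) = (I*√70/5)*(5/26) = I*√70/26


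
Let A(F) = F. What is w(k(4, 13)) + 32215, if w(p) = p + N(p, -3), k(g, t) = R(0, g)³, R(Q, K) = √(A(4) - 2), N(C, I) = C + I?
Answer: 32212 + 4*√2 ≈ 32218.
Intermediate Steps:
R(Q, K) = √2 (R(Q, K) = √(4 - 2) = √2)
k(g, t) = 2*√2 (k(g, t) = (√2)³ = 2*√2)
w(p) = -3 + 2*p (w(p) = p + (p - 3) = p + (-3 + p) = -3 + 2*p)
w(k(4, 13)) + 32215 = (-3 + 2*(2*√2)) + 32215 = (-3 + 4*√2) + 32215 = 32212 + 4*√2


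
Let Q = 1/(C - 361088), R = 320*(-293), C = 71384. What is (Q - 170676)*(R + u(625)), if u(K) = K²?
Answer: -4892881422199275/96568 ≈ -5.0668e+10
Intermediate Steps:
R = -93760
Q = -1/289704 (Q = 1/(71384 - 361088) = 1/(-289704) = -1/289704 ≈ -3.4518e-6)
(Q - 170676)*(R + u(625)) = (-1/289704 - 170676)*(-93760 + 625²) = -49445519905*(-93760 + 390625)/289704 = -49445519905/289704*296865 = -4892881422199275/96568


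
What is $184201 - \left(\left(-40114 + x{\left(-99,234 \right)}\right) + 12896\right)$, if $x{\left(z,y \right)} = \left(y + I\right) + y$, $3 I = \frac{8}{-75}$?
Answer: $\frac{47463983}{225} \approx 2.1095 \cdot 10^{5}$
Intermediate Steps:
$I = - \frac{8}{225}$ ($I = \frac{8 \frac{1}{-75}}{3} = \frac{8 \left(- \frac{1}{75}\right)}{3} = \frac{1}{3} \left(- \frac{8}{75}\right) = - \frac{8}{225} \approx -0.035556$)
$x{\left(z,y \right)} = - \frac{8}{225} + 2 y$ ($x{\left(z,y \right)} = \left(y - \frac{8}{225}\right) + y = \left(- \frac{8}{225} + y\right) + y = - \frac{8}{225} + 2 y$)
$184201 - \left(\left(-40114 + x{\left(-99,234 \right)}\right) + 12896\right) = 184201 - \left(\left(-40114 + \left(- \frac{8}{225} + 2 \cdot 234\right)\right) + 12896\right) = 184201 - \left(\left(-40114 + \left(- \frac{8}{225} + 468\right)\right) + 12896\right) = 184201 - \left(\left(-40114 + \frac{105292}{225}\right) + 12896\right) = 184201 - \left(- \frac{8920358}{225} + 12896\right) = 184201 - - \frac{6018758}{225} = 184201 + \frac{6018758}{225} = \frac{47463983}{225}$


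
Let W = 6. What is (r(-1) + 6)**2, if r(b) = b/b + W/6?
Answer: 64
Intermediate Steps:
r(b) = 2 (r(b) = b/b + 6/6 = 1 + 6*(1/6) = 1 + 1 = 2)
(r(-1) + 6)**2 = (2 + 6)**2 = 8**2 = 64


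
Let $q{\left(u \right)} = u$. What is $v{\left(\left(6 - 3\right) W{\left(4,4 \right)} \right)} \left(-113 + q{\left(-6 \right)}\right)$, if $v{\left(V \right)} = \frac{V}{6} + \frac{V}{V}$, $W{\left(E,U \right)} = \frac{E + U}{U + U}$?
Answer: $- \frac{357}{2} \approx -178.5$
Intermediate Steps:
$W{\left(E,U \right)} = \frac{E + U}{2 U}$
$v{\left(V \right)} = 1 + \frac{V}{6}$ ($v{\left(V \right)} = V \frac{1}{6} + 1 = \frac{V}{6} + 1 = 1 + \frac{V}{6}$)
$v{\left(\left(6 - 3\right) W{\left(4,4 \right)} \right)} \left(-113 + q{\left(-6 \right)}\right) = \left(1 + \frac{\left(6 - 3\right) \frac{4 + 4}{2 \cdot 4}}{6}\right) \left(-113 - 6\right) = \left(1 + \frac{3 \cdot \frac{1}{2} \cdot \frac{1}{4} \cdot 8}{6}\right) \left(-119\right) = \left(1 + \frac{3 \cdot 1}{6}\right) \left(-119\right) = \left(1 + \frac{1}{6} \cdot 3\right) \left(-119\right) = \left(1 + \frac{1}{2}\right) \left(-119\right) = \frac{3}{2} \left(-119\right) = - \frac{357}{2}$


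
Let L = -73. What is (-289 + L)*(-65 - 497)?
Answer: 203444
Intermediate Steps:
(-289 + L)*(-65 - 497) = (-289 - 73)*(-65 - 497) = -362*(-562) = 203444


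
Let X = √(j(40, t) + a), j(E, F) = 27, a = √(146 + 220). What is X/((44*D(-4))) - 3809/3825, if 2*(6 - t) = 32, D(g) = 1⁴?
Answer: -3809/3825 + √(27 + √366)/44 ≈ -0.84145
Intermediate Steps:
D(g) = 1
t = -10 (t = 6 - ½*32 = 6 - 16 = -10)
a = √366 ≈ 19.131
X = √(27 + √366) ≈ 6.7920
X/((44*D(-4))) - 3809/3825 = √(27 + √366)/((44*1)) - 3809/3825 = √(27 + √366)/44 - 3809*1/3825 = √(27 + √366)*(1/44) - 3809/3825 = √(27 + √366)/44 - 3809/3825 = -3809/3825 + √(27 + √366)/44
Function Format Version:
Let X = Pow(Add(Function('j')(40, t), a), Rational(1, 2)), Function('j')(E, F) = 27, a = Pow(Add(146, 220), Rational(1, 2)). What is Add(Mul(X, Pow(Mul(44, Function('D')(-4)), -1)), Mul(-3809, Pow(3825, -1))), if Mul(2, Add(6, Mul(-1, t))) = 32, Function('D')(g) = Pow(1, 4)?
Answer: Add(Rational(-3809, 3825), Mul(Rational(1, 44), Pow(Add(27, Pow(366, Rational(1, 2))), Rational(1, 2)))) ≈ -0.84145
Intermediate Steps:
Function('D')(g) = 1
t = -10 (t = Add(6, Mul(Rational(-1, 2), 32)) = Add(6, -16) = -10)
a = Pow(366, Rational(1, 2)) ≈ 19.131
X = Pow(Add(27, Pow(366, Rational(1, 2))), Rational(1, 2)) ≈ 6.7920
Add(Mul(X, Pow(Mul(44, Function('D')(-4)), -1)), Mul(-3809, Pow(3825, -1))) = Add(Mul(Pow(Add(27, Pow(366, Rational(1, 2))), Rational(1, 2)), Pow(Mul(44, 1), -1)), Mul(-3809, Pow(3825, -1))) = Add(Mul(Pow(Add(27, Pow(366, Rational(1, 2))), Rational(1, 2)), Pow(44, -1)), Mul(-3809, Rational(1, 3825))) = Add(Mul(Pow(Add(27, Pow(366, Rational(1, 2))), Rational(1, 2)), Rational(1, 44)), Rational(-3809, 3825)) = Add(Mul(Rational(1, 44), Pow(Add(27, Pow(366, Rational(1, 2))), Rational(1, 2))), Rational(-3809, 3825)) = Add(Rational(-3809, 3825), Mul(Rational(1, 44), Pow(Add(27, Pow(366, Rational(1, 2))), Rational(1, 2))))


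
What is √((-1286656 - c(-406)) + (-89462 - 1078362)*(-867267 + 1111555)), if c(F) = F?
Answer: I*√285286675562 ≈ 5.3412e+5*I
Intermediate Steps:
√((-1286656 - c(-406)) + (-89462 - 1078362)*(-867267 + 1111555)) = √((-1286656 - 1*(-406)) + (-89462 - 1078362)*(-867267 + 1111555)) = √((-1286656 + 406) - 1167824*244288) = √(-1286250 - 285285389312) = √(-285286675562) = I*√285286675562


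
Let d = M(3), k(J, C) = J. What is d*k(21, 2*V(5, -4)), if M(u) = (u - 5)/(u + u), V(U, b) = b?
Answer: -7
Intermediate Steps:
M(u) = (-5 + u)/(2*u) (M(u) = (-5 + u)/((2*u)) = (-5 + u)*(1/(2*u)) = (-5 + u)/(2*u))
d = -⅓ (d = (½)*(-5 + 3)/3 = (½)*(⅓)*(-2) = -⅓ ≈ -0.33333)
d*k(21, 2*V(5, -4)) = -⅓*21 = -7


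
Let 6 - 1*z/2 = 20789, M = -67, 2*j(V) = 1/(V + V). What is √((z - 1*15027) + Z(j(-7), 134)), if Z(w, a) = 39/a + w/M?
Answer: I*√49792754949/938 ≈ 237.89*I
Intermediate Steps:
j(V) = 1/(4*V) (j(V) = 1/(2*(V + V)) = 1/(2*((2*V))) = (1/(2*V))/2 = 1/(4*V))
z = -41566 (z = 12 - 2*20789 = 12 - 41578 = -41566)
Z(w, a) = 39/a - w/67 (Z(w, a) = 39/a + w/(-67) = 39/a + w*(-1/67) = 39/a - w/67)
√((z - 1*15027) + Z(j(-7), 134)) = √((-41566 - 1*15027) + (39/134 - 1/(268*(-7)))) = √((-41566 - 15027) + (39*(1/134) - (-1)/(268*7))) = √(-56593 + (39/134 - 1/67*(-1/28))) = √(-56593 + (39/134 + 1/1876)) = √(-56593 + 547/1876) = √(-106167921/1876) = I*√49792754949/938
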